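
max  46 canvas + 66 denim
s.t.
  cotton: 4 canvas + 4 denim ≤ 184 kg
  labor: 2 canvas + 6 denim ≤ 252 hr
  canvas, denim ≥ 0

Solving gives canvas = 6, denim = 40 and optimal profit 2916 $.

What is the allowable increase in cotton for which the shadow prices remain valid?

Binding constraints: cotton, labor. The basis is B = [[4,4],[2,6]] with det 16.
Per unit increase in cotton, x* moves by d = (0.375, -0.125).
The basis stays optimal until denim reaches 0; allowable increase = 320 kg.

320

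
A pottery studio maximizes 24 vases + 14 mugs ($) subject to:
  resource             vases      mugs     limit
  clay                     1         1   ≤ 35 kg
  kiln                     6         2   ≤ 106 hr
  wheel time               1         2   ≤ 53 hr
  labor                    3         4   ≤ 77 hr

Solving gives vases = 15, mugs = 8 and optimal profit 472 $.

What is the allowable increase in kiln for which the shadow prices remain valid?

48

Binding constraints: kiln, labor. The basis is B = [[6,2],[3,4]] with det 18.
Per unit increase in kiln, x* moves by d = (0.2222, -0.1667).
The basis stays optimal until mugs reaches 0; allowable increase = 48 hr.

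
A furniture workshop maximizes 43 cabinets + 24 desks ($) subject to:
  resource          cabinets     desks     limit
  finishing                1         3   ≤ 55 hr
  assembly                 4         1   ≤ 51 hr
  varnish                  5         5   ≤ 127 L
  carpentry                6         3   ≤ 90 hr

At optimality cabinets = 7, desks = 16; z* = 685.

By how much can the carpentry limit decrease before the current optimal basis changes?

35

Binding constraints: finishing, carpentry. The basis is B = [[1,3],[6,3]] with det -15.
Per unit decrease in carpentry, x* moves by d = (-0.2, 0.0667).
The basis stays optimal until cabinets reaches 0; allowable decrease = 35 hr.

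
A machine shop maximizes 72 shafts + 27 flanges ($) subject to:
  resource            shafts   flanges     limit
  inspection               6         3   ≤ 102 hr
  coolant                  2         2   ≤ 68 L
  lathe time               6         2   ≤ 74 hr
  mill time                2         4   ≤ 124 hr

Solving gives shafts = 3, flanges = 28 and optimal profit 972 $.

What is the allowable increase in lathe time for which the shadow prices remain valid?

28

Binding constraints: inspection, lathe time. The basis is B = [[6,3],[6,2]] with det -6.
Per unit increase in lathe time, x* moves by d = (0.5, -1).
The basis stays optimal until flanges reaches 0; allowable increase = 28 hr.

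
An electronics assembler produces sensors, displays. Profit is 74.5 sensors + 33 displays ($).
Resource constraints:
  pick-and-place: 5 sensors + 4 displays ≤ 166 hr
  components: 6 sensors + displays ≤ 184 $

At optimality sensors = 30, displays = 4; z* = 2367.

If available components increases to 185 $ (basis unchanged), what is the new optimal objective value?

2374

Both pick-and-place and components are binding at x*.
From A_Bᵀ y = c: 5·y_pick-and-place + 6·y_components = 74.5; 4·y_pick-and-place + 1·y_components = 33.
This yields shadow prices y_pick-and-place = 6.5, y_components = 7.
Δz = y_components·Δb = 7 × (1) = 7, so new z* = 2367 + 7 = 2374.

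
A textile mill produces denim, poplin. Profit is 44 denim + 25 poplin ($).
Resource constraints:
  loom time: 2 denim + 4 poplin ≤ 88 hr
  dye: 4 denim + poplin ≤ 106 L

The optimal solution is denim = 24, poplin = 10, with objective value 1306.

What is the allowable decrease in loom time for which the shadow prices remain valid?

Binding constraints: loom time, dye. The basis is B = [[2,4],[4,1]] with det -14.
Per unit decrease in loom time, x* moves by d = (0.0714, -0.2857).
The basis stays optimal until poplin reaches 0; allowable decrease = 35 hr.

35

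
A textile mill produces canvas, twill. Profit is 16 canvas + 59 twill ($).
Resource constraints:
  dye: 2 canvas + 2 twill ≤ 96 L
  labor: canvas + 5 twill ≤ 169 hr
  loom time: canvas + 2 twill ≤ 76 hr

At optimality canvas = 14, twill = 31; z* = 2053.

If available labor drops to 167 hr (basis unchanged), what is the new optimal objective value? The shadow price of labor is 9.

2035

Δb = -2, so new z* = 2053 + (9)·(-2) = 2053 − 18 = 2035.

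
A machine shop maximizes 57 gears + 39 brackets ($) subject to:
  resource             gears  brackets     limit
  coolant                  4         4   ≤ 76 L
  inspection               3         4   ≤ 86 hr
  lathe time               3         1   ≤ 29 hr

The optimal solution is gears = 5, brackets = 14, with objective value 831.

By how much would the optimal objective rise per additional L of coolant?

7.5

Check each constraint at x*: coolant 76/76 (tight); inspection 71/86 (slack 15); lathe time 29/29 (tight).
Since inspection is not tight, its dual is 0.
The binding rows give the dual system: 4·y_coolant + 3·y_lathe time = 57 and 4·y_coolant + 1·y_lathe time = 39.
This yields shadow prices y_coolant = 7.5, y_lathe time = 9.
Shadow price of coolant = 7.5.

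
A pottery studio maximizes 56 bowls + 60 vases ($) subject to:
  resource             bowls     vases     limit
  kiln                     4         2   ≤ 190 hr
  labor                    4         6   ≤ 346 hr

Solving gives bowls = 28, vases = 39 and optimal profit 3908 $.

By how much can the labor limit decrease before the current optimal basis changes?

156

Binding constraints: kiln, labor. The basis is B = [[4,2],[4,6]] with det 16.
Per unit decrease in labor, x* moves by d = (0.125, -0.25).
The basis stays optimal until vases reaches 0; allowable decrease = 156 hr.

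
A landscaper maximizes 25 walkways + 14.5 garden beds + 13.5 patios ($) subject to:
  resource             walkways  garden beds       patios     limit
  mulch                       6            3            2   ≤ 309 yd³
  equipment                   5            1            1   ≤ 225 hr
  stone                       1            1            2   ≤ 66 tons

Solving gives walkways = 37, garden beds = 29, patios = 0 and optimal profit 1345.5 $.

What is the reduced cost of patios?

-1.5

Check each constraint at x*: mulch 309/309 (tight); equipment 214/225 (slack 11); stone 66/66 (tight).
By complementary slackness, y = 0 for the non-binding constraint.
The binding rows give the dual system: 6·y_mulch + 1·y_stone = 25 and 3·y_mulch + 1·y_stone = 14.5.
→ y_mulch = 3.5 and y_stone = 4.
Reduced cost of patios: c₃ − yᵀa₃ = 13.5 − (3.5·2 + 4·2) = 13.5 − 15 = -1.5.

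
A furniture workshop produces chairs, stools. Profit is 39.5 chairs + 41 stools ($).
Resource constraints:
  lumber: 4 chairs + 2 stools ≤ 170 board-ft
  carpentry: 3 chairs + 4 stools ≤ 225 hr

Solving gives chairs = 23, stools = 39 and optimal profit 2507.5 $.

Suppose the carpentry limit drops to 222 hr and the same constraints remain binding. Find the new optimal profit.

2482

Both lumber and carpentry are binding at x*.
The binding rows give the dual system: 4·y_lumber + 3·y_carpentry = 39.5 and 2·y_lumber + 4·y_carpentry = 41.
Solving: y_lumber = 3.5, y_carpentry = 8.5.
Δz = y_carpentry·Δb = 8.5 × (-3) = -25.5, so new z* = 2507.5 − 25.5 = 2482.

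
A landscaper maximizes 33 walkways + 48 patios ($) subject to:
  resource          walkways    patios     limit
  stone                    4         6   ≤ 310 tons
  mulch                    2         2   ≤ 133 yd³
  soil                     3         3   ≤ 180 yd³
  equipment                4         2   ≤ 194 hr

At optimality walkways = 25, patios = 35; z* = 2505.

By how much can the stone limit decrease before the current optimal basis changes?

Binding constraints: stone, soil. The basis is B = [[4,6],[3,3]] with det -6.
Per unit decrease in stone, x* moves by d = (0.5, -0.5).
The basis stays optimal until equipment becomes binding; allowable decrease = 24 tons.

24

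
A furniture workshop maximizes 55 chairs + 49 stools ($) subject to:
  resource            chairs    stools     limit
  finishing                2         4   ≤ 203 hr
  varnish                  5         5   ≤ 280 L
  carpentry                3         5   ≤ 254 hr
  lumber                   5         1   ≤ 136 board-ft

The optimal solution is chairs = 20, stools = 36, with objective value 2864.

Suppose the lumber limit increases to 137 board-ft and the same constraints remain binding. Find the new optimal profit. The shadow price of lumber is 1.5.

2865.5

Δb = 1, so new z* = 2864 + (1.5)·(1) = 2864 + 1.5 = 2865.5.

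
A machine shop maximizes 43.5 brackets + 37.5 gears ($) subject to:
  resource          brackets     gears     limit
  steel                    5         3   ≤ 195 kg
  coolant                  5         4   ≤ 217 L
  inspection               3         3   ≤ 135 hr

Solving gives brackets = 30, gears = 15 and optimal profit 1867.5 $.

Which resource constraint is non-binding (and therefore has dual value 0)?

steel: 195/195 (binding)
coolant: 210/217 (slack 7)
inspection: 135/135 (binding)
By complementary slackness, a constraint with positive slack has shadow price 0 → coolant.

coolant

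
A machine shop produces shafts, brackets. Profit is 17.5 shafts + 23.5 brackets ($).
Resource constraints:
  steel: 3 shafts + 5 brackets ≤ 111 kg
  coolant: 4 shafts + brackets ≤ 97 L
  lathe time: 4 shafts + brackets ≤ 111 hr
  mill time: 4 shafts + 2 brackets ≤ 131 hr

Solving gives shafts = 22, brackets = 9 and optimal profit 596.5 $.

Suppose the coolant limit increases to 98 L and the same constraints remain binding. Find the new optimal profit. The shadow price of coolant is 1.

597.5

Δb = 1, so new z* = 596.5 + (1)·(1) = 596.5 + 1 = 597.5.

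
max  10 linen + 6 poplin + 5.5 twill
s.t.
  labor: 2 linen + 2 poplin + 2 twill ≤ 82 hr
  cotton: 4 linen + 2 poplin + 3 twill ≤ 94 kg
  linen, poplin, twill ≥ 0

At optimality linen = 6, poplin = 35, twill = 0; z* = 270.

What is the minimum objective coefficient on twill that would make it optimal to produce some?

8

Both labor and cotton are binding at x*.
Dual feasibility on the basic columns requires 2·y_labor + 4·y_cotton = 10, 2·y_labor + 2·y_cotton = 6.
→ y_labor = 1 and y_cotton = 2.
twill enters the basis when its profit ≥ yᵀa₃ = 1·2 + 2·3 = 8.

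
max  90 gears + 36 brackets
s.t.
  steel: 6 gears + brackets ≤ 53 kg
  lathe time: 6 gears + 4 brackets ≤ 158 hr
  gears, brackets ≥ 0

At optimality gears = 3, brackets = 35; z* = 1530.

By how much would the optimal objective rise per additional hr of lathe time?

7

Check each constraint at x*: steel 53/53 (tight); lathe time 158/158 (tight).
From A_Bᵀ y = c: 6·y_steel + 6·y_lathe time = 90; 1·y_steel + 4·y_lathe time = 36.
Solving: y_steel = 8, y_lathe time = 7.
Shadow price of lathe time = 7.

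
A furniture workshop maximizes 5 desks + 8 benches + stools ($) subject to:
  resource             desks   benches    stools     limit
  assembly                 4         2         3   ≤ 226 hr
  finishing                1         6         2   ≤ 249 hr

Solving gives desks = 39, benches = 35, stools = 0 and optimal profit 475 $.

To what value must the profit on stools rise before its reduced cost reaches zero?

At the optimum: assembly uses 226 of 226 (binding); finishing uses 249 of 249 (binding).
The binding rows give the dual system: 4·y_assembly + 1·y_finishing = 5 and 2·y_assembly + 6·y_finishing = 8.
This yields shadow prices y_assembly = 1, y_finishing = 1.
stools enters the basis when its profit ≥ yᵀa₃ = 1·3 + 1·2 = 5.

5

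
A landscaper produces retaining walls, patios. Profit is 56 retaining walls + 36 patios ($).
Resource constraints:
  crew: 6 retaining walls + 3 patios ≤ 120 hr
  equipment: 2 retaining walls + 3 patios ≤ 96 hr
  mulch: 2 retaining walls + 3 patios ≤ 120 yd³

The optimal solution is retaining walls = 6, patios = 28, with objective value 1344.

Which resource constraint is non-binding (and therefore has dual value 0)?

mulch

crew: 120/120 (binding)
equipment: 96/96 (binding)
mulch: 96/120 (slack 24)
By complementary slackness, a constraint with positive slack has shadow price 0 → mulch.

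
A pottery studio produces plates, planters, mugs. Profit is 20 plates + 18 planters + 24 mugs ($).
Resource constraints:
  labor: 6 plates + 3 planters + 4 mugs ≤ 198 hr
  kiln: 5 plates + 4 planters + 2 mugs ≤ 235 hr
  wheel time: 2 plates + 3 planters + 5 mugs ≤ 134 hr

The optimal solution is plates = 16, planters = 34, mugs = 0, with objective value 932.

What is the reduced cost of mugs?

Binding: labor and wheel time. Non-binding: kiln (19 unused).
Slack constraints have shadow price 0 (complementary slackness).
From A_Bᵀ y = c: 6·y_labor + 2·y_wheel time = 20; 3·y_labor + 3·y_wheel time = 18.
This yields shadow prices y_labor = 2, y_wheel time = 4.
Reduced cost of mugs: c₃ − yᵀa₃ = 24 − (2·4 + 4·5) = 24 − 28 = -4.

-4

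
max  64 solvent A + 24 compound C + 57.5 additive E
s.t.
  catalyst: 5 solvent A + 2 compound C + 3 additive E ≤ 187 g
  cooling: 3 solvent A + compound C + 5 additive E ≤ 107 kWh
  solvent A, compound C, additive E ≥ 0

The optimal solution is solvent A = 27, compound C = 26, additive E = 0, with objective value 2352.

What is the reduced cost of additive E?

At the optimum: catalyst uses 187 of 187 (binding); cooling uses 107 of 107 (binding).
Dual feasibility on the basic columns requires 5·y_catalyst + 3·y_cooling = 64, 2·y_catalyst + 1·y_cooling = 24.
→ y_catalyst = 8 and y_cooling = 8.
Reduced cost of additive E: c₃ − yᵀa₃ = 57.5 − (8·3 + 8·5) = 57.5 − 64 = -6.5.

-6.5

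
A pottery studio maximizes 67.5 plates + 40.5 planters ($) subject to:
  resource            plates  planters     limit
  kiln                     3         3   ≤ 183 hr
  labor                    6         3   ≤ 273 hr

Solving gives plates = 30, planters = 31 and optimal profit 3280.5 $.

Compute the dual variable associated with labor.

Check each constraint at x*: kiln 183/183 (tight); labor 273/273 (tight).
From A_Bᵀ y = c: 3·y_kiln + 6·y_labor = 67.5; 3·y_kiln + 3·y_labor = 40.5.
This yields shadow prices y_kiln = 4.5, y_labor = 9.
Shadow price of labor = 9.

9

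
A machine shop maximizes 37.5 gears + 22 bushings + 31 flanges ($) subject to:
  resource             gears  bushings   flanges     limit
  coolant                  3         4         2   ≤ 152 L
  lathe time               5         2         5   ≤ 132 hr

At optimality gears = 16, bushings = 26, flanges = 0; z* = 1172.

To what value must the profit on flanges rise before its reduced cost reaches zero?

35

Both coolant and lathe time are binding at x*.
The binding rows give the dual system: 3·y_coolant + 5·y_lathe time = 37.5 and 4·y_coolant + 2·y_lathe time = 22.
This yields shadow prices y_coolant = 2.5, y_lathe time = 6.
flanges enters the basis when its profit ≥ yᵀa₃ = 2.5·2 + 6·5 = 35.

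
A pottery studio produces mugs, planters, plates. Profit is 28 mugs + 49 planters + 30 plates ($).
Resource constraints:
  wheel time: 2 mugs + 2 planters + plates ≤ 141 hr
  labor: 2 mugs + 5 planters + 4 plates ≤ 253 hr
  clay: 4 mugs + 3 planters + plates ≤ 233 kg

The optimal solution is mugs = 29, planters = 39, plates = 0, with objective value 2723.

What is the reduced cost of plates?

-5

At the optimum: wheel time uses 136 of 141 (slack = 5); labor uses 253 of 253 (binding); clay uses 233 of 233 (binding).
Slack constraints have shadow price 0 (complementary slackness).
From A_Bᵀ y = c: 2·y_labor + 4·y_clay = 28; 5·y_labor + 3·y_clay = 49.
Solving: y_labor = 8, y_clay = 3.
Reduced cost of plates: c₃ − yᵀa₃ = 30 − (8·4 + 3·1) = 30 − 35 = -5.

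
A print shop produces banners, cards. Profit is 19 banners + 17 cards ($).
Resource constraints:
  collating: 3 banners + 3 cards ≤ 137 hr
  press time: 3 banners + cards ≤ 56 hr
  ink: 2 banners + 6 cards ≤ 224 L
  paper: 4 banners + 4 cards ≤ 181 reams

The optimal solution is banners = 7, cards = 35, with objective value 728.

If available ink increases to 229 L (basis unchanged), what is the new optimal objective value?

738

Binding: press time and ink. Non-binding: collating (11 unused), paper (13 unused).
By complementary slackness, y = 0 for the non-binding constraints.
Dual feasibility on the basic columns requires 3·y_press time + 2·y_ink = 19, 1·y_press time + 6·y_ink = 17.
→ y_press time = 5 and y_ink = 2.
Δz = y_ink·Δb = 2 × (5) = 10, so new z* = 728 + 10 = 738.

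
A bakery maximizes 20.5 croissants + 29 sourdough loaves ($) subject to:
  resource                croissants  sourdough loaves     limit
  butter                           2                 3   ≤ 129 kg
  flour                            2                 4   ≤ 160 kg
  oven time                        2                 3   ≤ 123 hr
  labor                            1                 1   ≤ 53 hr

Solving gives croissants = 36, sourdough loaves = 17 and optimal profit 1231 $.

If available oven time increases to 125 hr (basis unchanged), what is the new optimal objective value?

1248

At the optimum: butter uses 123 of 129 (slack = 6); flour uses 140 of 160 (slack = 20); oven time uses 123 of 123 (binding); labor uses 53 of 53 (binding).
Since butter, flour are not tight, their duals are 0.
From A_Bᵀ y = c: 2·y_oven time + 1·y_labor = 20.5; 3·y_oven time + 1·y_labor = 29.
This yields shadow prices y_oven time = 8.5, y_labor = 3.5.
Δz = y_oven time·Δb = 8.5 × (2) = 17, so new z* = 1231 + 17 = 1248.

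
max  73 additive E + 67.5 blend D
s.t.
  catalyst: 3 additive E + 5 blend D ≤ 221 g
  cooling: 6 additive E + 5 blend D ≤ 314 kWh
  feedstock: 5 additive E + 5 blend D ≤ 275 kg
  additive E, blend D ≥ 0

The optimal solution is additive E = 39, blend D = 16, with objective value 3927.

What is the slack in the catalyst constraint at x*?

24

catalyst used = 3·39 + 5·16 = 197; slack = 221 − 197 = 24.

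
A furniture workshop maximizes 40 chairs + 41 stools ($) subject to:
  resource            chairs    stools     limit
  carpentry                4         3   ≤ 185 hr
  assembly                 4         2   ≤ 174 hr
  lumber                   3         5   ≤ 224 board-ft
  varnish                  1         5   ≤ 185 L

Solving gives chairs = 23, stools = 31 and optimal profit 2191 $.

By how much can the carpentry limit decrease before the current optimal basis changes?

Binding constraints: carpentry, lumber. The basis is B = [[4,3],[3,5]] with det 11.
Per unit decrease in carpentry, x* moves by d = (-0.4545, 0.2727).
The basis stays optimal until varnish becomes binding; allowable decrease = 7.7 hr.

7.7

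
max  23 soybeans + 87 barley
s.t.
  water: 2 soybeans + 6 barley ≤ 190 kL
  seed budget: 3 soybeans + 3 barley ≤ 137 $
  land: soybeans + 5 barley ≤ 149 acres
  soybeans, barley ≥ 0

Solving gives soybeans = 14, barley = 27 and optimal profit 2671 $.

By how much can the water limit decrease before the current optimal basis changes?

11.2

Binding constraints: water, land. The basis is B = [[2,6],[1,5]] with det 4.
Per unit decrease in water, x* moves by d = (-1.25, 0.25).
The basis stays optimal until soybeans reaches 0; allowable decrease = 11.2 kL.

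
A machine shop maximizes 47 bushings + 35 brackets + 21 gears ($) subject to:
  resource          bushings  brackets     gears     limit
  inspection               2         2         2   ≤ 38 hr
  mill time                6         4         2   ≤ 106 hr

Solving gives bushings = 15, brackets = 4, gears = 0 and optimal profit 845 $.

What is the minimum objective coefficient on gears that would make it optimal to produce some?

23

Check each constraint at x*: inspection 38/38 (tight); mill time 106/106 (tight).
From A_Bᵀ y = c: 2·y_inspection + 6·y_mill time = 47; 2·y_inspection + 4·y_mill time = 35.
→ y_inspection = 5.5 and y_mill time = 6.
gears enters the basis when its profit ≥ yᵀa₃ = 5.5·2 + 6·2 = 23.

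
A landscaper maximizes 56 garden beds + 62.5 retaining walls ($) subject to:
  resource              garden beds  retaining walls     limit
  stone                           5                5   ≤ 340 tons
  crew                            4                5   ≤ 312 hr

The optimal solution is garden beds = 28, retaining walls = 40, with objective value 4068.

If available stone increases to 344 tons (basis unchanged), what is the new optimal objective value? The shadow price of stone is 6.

4092

Δb = 4, so new z* = 4068 + (6)·(4) = 4068 + 24 = 4092.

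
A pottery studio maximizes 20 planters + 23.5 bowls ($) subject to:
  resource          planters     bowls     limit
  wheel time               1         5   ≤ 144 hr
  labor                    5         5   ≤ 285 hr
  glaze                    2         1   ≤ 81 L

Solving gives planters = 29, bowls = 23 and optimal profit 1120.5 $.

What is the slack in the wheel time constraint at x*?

wheel time used = 1·29 + 5·23 = 144; slack = 144 − 144 = 0.

0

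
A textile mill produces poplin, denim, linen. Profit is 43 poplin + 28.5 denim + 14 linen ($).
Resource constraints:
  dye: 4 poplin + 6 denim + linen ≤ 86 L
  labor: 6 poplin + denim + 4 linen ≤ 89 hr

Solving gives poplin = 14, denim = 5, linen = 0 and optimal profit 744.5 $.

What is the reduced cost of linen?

At the optimum: dye uses 86 of 86 (binding); labor uses 89 of 89 (binding).
Dual feasibility on the basic columns requires 4·y_dye + 6·y_labor = 43, 6·y_dye + 1·y_labor = 28.5.
→ y_dye = 4 and y_labor = 4.5.
Reduced cost of linen: c₃ − yᵀa₃ = 14 − (4·1 + 4.5·4) = 14 − 22 = -8.

-8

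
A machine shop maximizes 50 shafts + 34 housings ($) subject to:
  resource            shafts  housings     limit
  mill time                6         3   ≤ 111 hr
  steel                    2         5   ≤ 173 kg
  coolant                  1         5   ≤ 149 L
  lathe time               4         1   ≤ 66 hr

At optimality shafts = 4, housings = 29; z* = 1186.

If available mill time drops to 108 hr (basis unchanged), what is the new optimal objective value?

At the optimum: mill time uses 111 of 111 (binding); steel uses 153 of 173 (slack = 20); coolant uses 149 of 149 (binding); lathe time uses 45 of 66 (slack = 21).
Since steel, lathe time are not tight, their duals are 0.
The binding rows give the dual system: 6·y_mill time + 1·y_coolant = 50 and 3·y_mill time + 5·y_coolant = 34.
Solving: y_mill time = 8, y_coolant = 2.
Δz = y_mill time·Δb = 8 × (-3) = -24, so new z* = 1186 − 24 = 1162.

1162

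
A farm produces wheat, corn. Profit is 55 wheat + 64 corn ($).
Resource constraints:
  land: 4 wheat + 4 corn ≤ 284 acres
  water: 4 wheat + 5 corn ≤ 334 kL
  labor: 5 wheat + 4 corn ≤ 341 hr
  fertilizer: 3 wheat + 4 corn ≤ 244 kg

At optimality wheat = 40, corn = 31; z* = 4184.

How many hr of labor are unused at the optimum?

17

labor used = 5·40 + 4·31 = 324; slack = 341 − 324 = 17.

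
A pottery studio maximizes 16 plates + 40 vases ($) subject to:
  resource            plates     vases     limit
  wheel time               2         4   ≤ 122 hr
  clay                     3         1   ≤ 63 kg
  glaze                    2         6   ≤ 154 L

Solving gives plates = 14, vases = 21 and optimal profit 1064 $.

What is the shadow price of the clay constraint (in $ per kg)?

Binding: clay and glaze. Non-binding: wheel time (10 unused).
Slack constraints have shadow price 0 (complementary slackness).
From A_Bᵀ y = c: 3·y_clay + 2·y_glaze = 16; 1·y_clay + 6·y_glaze = 40.
→ y_clay = 1 and y_glaze = 6.5.
Shadow price of clay = 1.

1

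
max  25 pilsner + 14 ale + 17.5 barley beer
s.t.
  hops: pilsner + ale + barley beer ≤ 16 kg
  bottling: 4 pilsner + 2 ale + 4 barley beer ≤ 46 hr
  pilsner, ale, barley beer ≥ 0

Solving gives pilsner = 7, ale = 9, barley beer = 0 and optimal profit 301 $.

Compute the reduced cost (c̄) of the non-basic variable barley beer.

At the optimum: hops uses 16 of 16 (binding); bottling uses 46 of 46 (binding).
Dual feasibility on the basic columns requires 1·y_hops + 4·y_bottling = 25, 1·y_hops + 2·y_bottling = 14.
→ y_hops = 3 and y_bottling = 5.5.
Reduced cost of barley beer: c₃ − yᵀa₃ = 17.5 − (3·1 + 5.5·4) = 17.5 − 25 = -7.5.

-7.5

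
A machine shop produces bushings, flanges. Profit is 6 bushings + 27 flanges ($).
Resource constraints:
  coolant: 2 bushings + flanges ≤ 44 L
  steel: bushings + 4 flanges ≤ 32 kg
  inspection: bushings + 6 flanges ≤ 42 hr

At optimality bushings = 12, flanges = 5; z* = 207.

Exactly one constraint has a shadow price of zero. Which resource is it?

coolant: 29/44 (slack 15)
steel: 32/32 (binding)
inspection: 42/42 (binding)
By complementary slackness, a constraint with positive slack has shadow price 0 → coolant.

coolant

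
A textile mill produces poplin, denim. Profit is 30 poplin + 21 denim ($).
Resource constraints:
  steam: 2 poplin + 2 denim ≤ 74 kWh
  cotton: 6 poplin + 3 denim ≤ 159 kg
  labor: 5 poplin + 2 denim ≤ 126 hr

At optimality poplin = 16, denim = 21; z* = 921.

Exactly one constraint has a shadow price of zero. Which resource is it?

steam: 74/74 (binding)
cotton: 159/159 (binding)
labor: 122/126 (slack 4)
By complementary slackness, a constraint with positive slack has shadow price 0 → labor.

labor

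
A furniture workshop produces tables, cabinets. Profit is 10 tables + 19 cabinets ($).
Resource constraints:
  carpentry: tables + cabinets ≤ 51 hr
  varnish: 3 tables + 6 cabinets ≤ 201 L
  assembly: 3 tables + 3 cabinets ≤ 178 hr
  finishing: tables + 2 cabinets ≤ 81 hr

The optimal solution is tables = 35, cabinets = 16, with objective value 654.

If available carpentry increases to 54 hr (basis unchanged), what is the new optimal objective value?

At the optimum: carpentry uses 51 of 51 (binding); varnish uses 201 of 201 (binding); assembly uses 153 of 178 (slack = 25); finishing uses 67 of 81 (slack = 14).
Slack constraints have shadow price 0 (complementary slackness).
The binding rows give the dual system: 1·y_carpentry + 3·y_varnish = 10 and 1·y_carpentry + 6·y_varnish = 19.
This yields shadow prices y_carpentry = 1, y_varnish = 3.
Δz = y_carpentry·Δb = 1 × (3) = 3, so new z* = 654 + 3 = 657.

657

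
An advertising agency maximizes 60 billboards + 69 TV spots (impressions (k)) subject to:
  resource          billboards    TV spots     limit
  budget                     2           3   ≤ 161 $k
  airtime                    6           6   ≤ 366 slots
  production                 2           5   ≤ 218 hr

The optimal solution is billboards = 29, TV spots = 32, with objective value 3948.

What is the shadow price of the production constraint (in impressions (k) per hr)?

Check each constraint at x*: budget 154/161 (slack 7); airtime 366/366 (tight); production 218/218 (tight).
Slack constraints have shadow price 0 (complementary slackness).
The binding rows give the dual system: 6·y_airtime + 2·y_production = 60 and 6·y_airtime + 5·y_production = 69.
→ y_airtime = 9 and y_production = 3.
Shadow price of production = 3.

3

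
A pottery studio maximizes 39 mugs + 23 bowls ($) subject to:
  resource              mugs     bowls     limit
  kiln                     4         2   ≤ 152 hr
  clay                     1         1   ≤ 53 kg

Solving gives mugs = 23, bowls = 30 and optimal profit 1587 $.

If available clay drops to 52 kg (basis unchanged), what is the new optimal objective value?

Both kiln and clay are binding at x*.
From A_Bᵀ y = c: 4·y_kiln + 1·y_clay = 39; 2·y_kiln + 1·y_clay = 23.
This yields shadow prices y_kiln = 8, y_clay = 7.
Δz = y_clay·Δb = 7 × (-1) = -7, so new z* = 1587 − 7 = 1580.

1580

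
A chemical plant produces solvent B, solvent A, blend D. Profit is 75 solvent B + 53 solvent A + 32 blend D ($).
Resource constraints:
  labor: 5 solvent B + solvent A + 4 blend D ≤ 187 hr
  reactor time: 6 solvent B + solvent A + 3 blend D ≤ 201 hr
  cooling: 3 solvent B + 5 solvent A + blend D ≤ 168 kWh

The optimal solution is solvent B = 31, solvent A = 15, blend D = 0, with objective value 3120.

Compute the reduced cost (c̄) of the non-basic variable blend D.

-1

At the optimum: labor uses 170 of 187 (slack = 17); reactor time uses 201 of 201 (binding); cooling uses 168 of 168 (binding).
Slack constraints have shadow price 0 (complementary slackness).
The binding rows give the dual system: 6·y_reactor time + 3·y_cooling = 75 and 1·y_reactor time + 5·y_cooling = 53.
This yields shadow prices y_reactor time = 8, y_cooling = 9.
Reduced cost of blend D: c₃ − yᵀa₃ = 32 − (8·3 + 9·1) = 32 − 33 = -1.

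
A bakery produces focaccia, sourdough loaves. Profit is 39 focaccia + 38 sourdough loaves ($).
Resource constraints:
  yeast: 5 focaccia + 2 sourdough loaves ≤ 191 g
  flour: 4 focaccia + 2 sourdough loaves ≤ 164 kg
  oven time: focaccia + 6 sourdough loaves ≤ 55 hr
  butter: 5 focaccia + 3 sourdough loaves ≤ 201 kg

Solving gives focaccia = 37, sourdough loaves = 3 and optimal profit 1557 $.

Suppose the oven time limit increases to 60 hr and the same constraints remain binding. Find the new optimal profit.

1577

At the optimum: yeast uses 191 of 191 (binding); flour uses 154 of 164 (slack = 10); oven time uses 55 of 55 (binding); butter uses 194 of 201 (slack = 7).
Since flour, butter are not tight, their duals are 0.
From A_Bᵀ y = c: 5·y_yeast + 1·y_oven time = 39; 2·y_yeast + 6·y_oven time = 38.
This yields shadow prices y_yeast = 7, y_oven time = 4.
Δz = y_oven time·Δb = 4 × (5) = 20, so new z* = 1557 + 20 = 1577.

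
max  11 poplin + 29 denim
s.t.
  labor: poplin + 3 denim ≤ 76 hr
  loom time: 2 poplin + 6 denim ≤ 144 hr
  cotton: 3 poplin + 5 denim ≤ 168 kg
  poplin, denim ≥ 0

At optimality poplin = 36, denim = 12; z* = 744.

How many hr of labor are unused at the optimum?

4

labor used = 1·36 + 3·12 = 72; slack = 76 − 72 = 4.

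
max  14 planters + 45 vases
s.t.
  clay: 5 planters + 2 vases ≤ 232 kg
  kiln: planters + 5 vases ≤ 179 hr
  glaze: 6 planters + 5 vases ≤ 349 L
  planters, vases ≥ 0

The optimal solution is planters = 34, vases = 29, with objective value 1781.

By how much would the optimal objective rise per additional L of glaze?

Binding: kiln and glaze. Non-binding: clay (4 unused).
Since clay is not tight, its dual is 0.
Dual feasibility on the basic columns requires 1·y_kiln + 6·y_glaze = 14, 5·y_kiln + 5·y_glaze = 45.
This yields shadow prices y_kiln = 8, y_glaze = 1.
Shadow price of glaze = 1.

1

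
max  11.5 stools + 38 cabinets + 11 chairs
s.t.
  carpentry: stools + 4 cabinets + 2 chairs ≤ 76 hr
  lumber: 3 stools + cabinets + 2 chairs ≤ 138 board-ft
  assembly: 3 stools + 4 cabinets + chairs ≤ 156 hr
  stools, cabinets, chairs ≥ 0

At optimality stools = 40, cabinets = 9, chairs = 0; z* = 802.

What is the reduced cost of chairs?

-7

At the optimum: carpentry uses 76 of 76 (binding); lumber uses 129 of 138 (slack = 9); assembly uses 156 of 156 (binding).
Since lumber is not tight, its dual is 0.
From A_Bᵀ y = c: 1·y_carpentry + 3·y_assembly = 11.5; 4·y_carpentry + 4·y_assembly = 38.
→ y_carpentry = 8.5 and y_assembly = 1.
Reduced cost of chairs: c₃ − yᵀa₃ = 11 − (8.5·2 + 1·1) = 11 − 18 = -7.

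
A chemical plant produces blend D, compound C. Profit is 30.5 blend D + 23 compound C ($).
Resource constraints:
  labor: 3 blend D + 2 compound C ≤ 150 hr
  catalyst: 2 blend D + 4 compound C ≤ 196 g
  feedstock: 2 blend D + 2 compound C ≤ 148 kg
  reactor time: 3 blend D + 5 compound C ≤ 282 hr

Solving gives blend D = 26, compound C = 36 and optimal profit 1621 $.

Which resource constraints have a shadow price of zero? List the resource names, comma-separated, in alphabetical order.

labor: 150/150 (binding)
catalyst: 196/196 (binding)
feedstock: 124/148 (slack 24)
reactor time: 258/282 (slack 24)
By complementary slackness, a constraint with positive slack has shadow price 0 → feedstock, reactor time.

feedstock, reactor time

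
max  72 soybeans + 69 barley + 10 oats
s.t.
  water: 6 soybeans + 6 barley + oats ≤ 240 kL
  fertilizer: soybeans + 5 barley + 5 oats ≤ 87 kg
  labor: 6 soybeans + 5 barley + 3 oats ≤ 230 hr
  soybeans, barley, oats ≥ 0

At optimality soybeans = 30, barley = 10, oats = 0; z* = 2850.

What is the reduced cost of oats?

Binding: water and labor. Non-binding: fertilizer (7 unused).
Slack constraints have shadow price 0 (complementary slackness).
From A_Bᵀ y = c: 6·y_water + 6·y_labor = 72; 6·y_water + 5·y_labor = 69.
→ y_water = 9 and y_labor = 3.
Reduced cost of oats: c₃ − yᵀa₃ = 10 − (9·1 + 3·3) = 10 − 18 = -8.

-8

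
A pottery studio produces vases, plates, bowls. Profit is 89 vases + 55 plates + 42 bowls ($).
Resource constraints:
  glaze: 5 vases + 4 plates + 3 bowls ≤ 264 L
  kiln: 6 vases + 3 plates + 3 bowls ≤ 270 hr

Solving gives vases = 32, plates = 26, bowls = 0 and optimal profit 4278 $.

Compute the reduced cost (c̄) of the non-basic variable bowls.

-6

Both glaze and kiln are binding at x*.
The binding rows give the dual system: 5·y_glaze + 6·y_kiln = 89 and 4·y_glaze + 3·y_kiln = 55.
Solving: y_glaze = 7, y_kiln = 9.
Reduced cost of bowls: c₃ − yᵀa₃ = 42 − (7·3 + 9·3) = 42 − 48 = -6.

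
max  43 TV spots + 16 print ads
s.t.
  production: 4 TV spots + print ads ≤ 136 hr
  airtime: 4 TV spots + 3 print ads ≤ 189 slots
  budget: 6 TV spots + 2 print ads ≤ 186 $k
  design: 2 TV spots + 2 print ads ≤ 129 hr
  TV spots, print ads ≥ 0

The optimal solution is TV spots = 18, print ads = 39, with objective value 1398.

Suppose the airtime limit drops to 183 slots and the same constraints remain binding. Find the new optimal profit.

1392

Binding: airtime and budget. Non-binding: production (25 unused), design (15 unused).
Since production, design are not tight, their duals are 0.
From A_Bᵀ y = c: 4·y_airtime + 6·y_budget = 43; 3·y_airtime + 2·y_budget = 16.
→ y_airtime = 1 and y_budget = 6.5.
Δz = y_airtime·Δb = 1 × (-6) = -6, so new z* = 1398 − 6 = 1392.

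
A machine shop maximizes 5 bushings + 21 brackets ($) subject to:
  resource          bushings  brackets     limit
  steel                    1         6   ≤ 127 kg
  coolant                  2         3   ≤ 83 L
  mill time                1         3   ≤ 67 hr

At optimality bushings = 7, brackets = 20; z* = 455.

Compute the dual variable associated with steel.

Binding: steel and mill time. Non-binding: coolant (9 unused).
By complementary slackness, y = 0 for the non-binding constraint.
From A_Bᵀ y = c: 1·y_steel + 1·y_mill time = 5; 6·y_steel + 3·y_mill time = 21.
Solving: y_steel = 2, y_mill time = 3.
Shadow price of steel = 2.

2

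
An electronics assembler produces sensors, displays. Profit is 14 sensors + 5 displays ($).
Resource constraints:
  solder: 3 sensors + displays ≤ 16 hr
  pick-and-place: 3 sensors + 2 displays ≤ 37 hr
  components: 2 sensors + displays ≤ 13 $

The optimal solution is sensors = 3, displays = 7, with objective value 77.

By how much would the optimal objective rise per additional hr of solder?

4

Check each constraint at x*: solder 16/16 (tight); pick-and-place 23/37 (slack 14); components 13/13 (tight).
By complementary slackness, y = 0 for the non-binding constraint.
The binding rows give the dual system: 3·y_solder + 2·y_components = 14 and 1·y_solder + 1·y_components = 5.
This yields shadow prices y_solder = 4, y_components = 1.
Shadow price of solder = 4.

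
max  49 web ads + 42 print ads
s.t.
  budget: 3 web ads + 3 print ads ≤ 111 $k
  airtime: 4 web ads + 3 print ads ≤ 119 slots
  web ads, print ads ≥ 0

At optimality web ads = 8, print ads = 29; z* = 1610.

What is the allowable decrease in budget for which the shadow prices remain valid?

Binding constraints: budget, airtime. The basis is B = [[3,3],[4,3]] with det -3.
Per unit decrease in budget, x* moves by d = (1, -1.3333).
The basis stays optimal until print ads reaches 0; allowable decrease = 21.75 $k.

21.75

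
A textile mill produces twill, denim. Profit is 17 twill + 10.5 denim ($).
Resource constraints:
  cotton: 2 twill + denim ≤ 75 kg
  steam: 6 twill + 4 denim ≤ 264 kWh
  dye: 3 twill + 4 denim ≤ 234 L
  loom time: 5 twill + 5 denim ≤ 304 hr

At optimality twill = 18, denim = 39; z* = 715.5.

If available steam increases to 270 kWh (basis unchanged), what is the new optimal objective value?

727.5

At the optimum: cotton uses 75 of 75 (binding); steam uses 264 of 264 (binding); dye uses 210 of 234 (slack = 24); loom time uses 285 of 304 (slack = 19).
Since dye, loom time are not tight, their duals are 0.
Dual feasibility on the basic columns requires 2·y_cotton + 6·y_steam = 17, 1·y_cotton + 4·y_steam = 10.5.
→ y_cotton = 2.5 and y_steam = 2.
Δz = y_steam·Δb = 2 × (6) = 12, so new z* = 715.5 + 12 = 727.5.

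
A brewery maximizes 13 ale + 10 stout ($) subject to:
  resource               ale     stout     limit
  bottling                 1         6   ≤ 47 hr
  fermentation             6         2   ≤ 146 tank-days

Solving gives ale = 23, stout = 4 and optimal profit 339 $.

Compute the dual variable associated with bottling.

1

At the optimum: bottling uses 47 of 47 (binding); fermentation uses 146 of 146 (binding).
Dual feasibility on the basic columns requires 1·y_bottling + 6·y_fermentation = 13, 6·y_bottling + 2·y_fermentation = 10.
→ y_bottling = 1 and y_fermentation = 2.
Shadow price of bottling = 1.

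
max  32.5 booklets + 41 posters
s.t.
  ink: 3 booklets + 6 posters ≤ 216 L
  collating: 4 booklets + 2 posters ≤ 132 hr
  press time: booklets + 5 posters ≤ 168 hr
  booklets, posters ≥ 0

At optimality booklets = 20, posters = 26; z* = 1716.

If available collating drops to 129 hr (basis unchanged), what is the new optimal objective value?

1704

Binding: ink and collating. Non-binding: press time (18 unused).
Since press time is not tight, its dual is 0.
From A_Bᵀ y = c: 3·y_ink + 4·y_collating = 32.5; 6·y_ink + 2·y_collating = 41.
Solving: y_ink = 5.5, y_collating = 4.
Δz = y_collating·Δb = 4 × (-3) = -12, so new z* = 1716 − 12 = 1704.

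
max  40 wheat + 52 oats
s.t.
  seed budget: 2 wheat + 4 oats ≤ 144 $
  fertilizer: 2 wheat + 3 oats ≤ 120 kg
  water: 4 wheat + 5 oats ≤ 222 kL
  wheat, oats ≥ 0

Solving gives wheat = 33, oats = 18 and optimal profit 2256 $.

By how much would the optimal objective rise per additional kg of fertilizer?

Check each constraint at x*: seed budget 138/144 (slack 6); fertilizer 120/120 (tight); water 222/222 (tight).
By complementary slackness, y = 0 for the non-binding constraint.
The binding rows give the dual system: 2·y_fertilizer + 4·y_water = 40 and 3·y_fertilizer + 5·y_water = 52.
This yields shadow prices y_fertilizer = 4, y_water = 8.
Shadow price of fertilizer = 4.

4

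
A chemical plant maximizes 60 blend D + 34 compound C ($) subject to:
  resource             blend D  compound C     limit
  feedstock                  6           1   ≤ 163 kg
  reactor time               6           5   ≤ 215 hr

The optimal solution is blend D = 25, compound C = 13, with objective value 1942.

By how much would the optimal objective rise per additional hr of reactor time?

6

Both feedstock and reactor time are binding at x*.
The binding rows give the dual system: 6·y_feedstock + 6·y_reactor time = 60 and 1·y_feedstock + 5·y_reactor time = 34.
This yields shadow prices y_feedstock = 4, y_reactor time = 6.
Shadow price of reactor time = 6.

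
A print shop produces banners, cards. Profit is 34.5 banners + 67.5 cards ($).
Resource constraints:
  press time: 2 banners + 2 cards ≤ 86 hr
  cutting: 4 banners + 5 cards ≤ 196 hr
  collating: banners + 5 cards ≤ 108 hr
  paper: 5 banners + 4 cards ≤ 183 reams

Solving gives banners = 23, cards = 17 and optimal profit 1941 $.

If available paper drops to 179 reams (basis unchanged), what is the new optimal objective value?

Binding: collating and paper. Non-binding: press time (6 unused), cutting (19 unused).
Slack constraints have shadow price 0 (complementary slackness).
Dual feasibility on the basic columns requires 1·y_collating + 5·y_paper = 34.5, 5·y_collating + 4·y_paper = 67.5.
→ y_collating = 9.5 and y_paper = 5.
Δz = y_paper·Δb = 5 × (-4) = -20, so new z* = 1941 − 20 = 1921.

1921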